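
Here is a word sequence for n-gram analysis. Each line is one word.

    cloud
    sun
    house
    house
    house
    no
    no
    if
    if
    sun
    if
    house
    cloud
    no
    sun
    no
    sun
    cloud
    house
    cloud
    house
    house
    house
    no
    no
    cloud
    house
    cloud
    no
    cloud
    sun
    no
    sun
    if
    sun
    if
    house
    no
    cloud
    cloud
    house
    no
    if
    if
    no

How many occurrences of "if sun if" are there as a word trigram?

2

Scanning the 43 overlapping trigram windows for "if sun if":
  position 9–11: if sun if
  position 34–36: if sun if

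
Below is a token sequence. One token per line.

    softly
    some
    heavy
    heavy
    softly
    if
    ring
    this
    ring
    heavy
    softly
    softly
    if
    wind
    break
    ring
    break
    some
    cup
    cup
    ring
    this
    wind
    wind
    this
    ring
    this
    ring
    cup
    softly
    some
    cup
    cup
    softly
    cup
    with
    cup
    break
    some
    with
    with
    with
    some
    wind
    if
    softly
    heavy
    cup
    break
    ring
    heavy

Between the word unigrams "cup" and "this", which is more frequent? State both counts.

"cup": 8 occurrences
"this": 4 occurrences

"cup" (8 vs 4)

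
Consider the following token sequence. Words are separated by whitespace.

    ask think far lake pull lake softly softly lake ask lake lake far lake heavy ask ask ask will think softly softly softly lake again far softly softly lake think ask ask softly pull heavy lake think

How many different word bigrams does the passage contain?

37 tokens → 36 bigram windows in total.
Repeated bigrams (each contributes count−1 duplicates):
  softly softly: 4
  ask ask: 3
  softly lake: 3
  far lake: 2
  lake think: 2
9 duplicate windows → 36 − 9 = 27 distinct.

27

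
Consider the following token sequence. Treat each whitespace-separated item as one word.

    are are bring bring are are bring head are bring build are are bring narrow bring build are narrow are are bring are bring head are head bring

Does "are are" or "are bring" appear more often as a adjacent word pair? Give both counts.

"are bring" (6 vs 4)

"are are": 4 occurrences
"are bring": 6 occurrences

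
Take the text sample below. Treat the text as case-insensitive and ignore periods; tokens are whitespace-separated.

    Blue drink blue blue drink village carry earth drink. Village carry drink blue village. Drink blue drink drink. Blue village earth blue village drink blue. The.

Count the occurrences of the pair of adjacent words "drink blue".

5

Scanning the 25 overlapping bigram windows for "drink blue":
  position 2–3: drink blue
  position 12–13: drink blue
  position 15–16: drink blue
  position 18–19: drink blue
  position 24–25: drink blue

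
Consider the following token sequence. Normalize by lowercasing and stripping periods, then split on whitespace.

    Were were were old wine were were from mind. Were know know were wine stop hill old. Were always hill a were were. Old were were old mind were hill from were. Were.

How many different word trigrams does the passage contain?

29

33 tokens → 31 trigram windows in total.
Repeated trigrams (each contributes count−1 duplicates):
  were were old: 3
2 duplicate windows → 31 − 2 = 29 distinct.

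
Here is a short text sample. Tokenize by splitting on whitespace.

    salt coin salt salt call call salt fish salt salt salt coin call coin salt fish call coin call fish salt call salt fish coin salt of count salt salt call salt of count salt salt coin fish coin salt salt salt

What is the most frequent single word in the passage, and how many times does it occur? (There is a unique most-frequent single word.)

Unigram frequencies (highest first):
  salt: 19
  coin: 7
  call: 7
  fish: 5
  of: 2
  count: 2

"salt", 19 times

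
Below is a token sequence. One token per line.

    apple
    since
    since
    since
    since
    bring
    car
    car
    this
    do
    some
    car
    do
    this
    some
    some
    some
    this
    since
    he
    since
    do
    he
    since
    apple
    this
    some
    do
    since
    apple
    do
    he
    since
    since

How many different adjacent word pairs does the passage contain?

34 tokens → 33 bigram windows in total.
Repeated bigrams (each contributes count−1 duplicates):
  since since: 4
  he since: 3
  do he: 2
  since apple: 2
  some some: 2
  this some: 2
9 duplicate windows → 33 − 9 = 24 distinct.

24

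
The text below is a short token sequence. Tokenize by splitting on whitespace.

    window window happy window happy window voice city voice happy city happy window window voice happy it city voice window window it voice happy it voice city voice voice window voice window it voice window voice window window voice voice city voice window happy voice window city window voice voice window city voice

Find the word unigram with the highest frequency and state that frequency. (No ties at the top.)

Unigram frequencies (highest first):
  voice: 18
  window: 17
  happy: 7
  city: 7
  it: 4

"voice", 18 times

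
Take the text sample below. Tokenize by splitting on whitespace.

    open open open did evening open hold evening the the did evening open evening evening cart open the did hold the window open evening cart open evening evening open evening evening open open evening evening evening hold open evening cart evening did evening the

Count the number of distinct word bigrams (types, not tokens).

44 tokens → 43 bigram windows in total.
Repeated bigrams (each contributes count−1 duplicates):
  open evening: 6
  evening evening: 5
  evening open: 4
  did evening: 3
  evening cart: 3
  open open: 3
  cart open: 2
  evening the: 2
  … (1 more repeated)
21 duplicate windows → 43 − 21 = 22 distinct.

22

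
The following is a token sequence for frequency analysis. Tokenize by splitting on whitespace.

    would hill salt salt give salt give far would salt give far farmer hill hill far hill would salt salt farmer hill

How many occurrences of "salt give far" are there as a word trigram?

2

Scanning the 20 overlapping trigram windows for "salt give far":
  position 6–8: salt give far
  position 10–12: salt give far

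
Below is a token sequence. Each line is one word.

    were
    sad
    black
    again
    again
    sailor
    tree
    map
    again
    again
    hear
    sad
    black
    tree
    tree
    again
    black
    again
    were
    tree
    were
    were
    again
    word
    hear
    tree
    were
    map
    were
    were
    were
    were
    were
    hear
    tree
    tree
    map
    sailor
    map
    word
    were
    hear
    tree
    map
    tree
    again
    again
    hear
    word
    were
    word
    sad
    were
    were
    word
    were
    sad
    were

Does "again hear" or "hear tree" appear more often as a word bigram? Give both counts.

"hear tree" (3 vs 2)

"again hear": 2 occurrences
"hear tree": 3 occurrences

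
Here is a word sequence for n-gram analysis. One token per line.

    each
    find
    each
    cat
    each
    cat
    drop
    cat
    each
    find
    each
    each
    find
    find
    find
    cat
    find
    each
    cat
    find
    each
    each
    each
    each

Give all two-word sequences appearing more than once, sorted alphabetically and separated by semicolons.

Bigram counts meeting the condition (more than once):
  cat each: 2
  cat find: 2
  each cat: 3
  each each: 4
  each find: 3
  find each: 4
  find find: 2

cat each; cat find; each cat; each each; each find; find each; find find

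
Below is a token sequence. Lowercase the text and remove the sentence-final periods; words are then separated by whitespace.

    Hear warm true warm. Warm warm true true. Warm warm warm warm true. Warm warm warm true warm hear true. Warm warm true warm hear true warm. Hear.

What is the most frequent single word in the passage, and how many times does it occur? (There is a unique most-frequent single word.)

"warm", 16 times

Unigram frequencies (highest first):
  warm: 16
  true: 8
  hear: 4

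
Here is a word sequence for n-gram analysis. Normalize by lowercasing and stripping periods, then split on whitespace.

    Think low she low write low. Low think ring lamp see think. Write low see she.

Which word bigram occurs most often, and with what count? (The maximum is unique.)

Bigram frequencies (highest first):
  write low: 2
  think low: 1
  low she: 1
  she low: 1
  low write: 1
  low low: 1
  … (8 more, each ≤ 1)

"write low", 2 times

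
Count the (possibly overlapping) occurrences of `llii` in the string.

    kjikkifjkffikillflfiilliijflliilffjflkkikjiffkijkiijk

2

Sliding a length-4 window over the 53 characters (50 positions):
  position 22–25: llii
  position 28–31: llii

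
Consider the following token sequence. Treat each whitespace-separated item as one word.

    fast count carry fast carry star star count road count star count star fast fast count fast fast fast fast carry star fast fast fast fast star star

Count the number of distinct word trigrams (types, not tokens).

21

28 tokens → 26 trigram windows in total.
Repeated trigrams (each contributes count−1 duplicates):
  fast fast fast: 4
  fast carry star: 2
  star fast fast: 2
5 duplicate windows → 26 − 5 = 21 distinct.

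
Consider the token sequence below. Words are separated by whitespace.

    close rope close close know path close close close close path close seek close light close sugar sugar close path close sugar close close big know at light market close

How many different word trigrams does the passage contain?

30 tokens → 28 trigram windows in total.
Repeated trigrams (each contributes count−1 duplicates):
  close close close: 2
  close path close: 2
2 duplicate windows → 28 − 2 = 26 distinct.

26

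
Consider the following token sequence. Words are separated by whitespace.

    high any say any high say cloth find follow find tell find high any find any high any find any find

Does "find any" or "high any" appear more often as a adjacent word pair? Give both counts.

"find any": 2 occurrences
"high any": 3 occurrences

"high any" (3 vs 2)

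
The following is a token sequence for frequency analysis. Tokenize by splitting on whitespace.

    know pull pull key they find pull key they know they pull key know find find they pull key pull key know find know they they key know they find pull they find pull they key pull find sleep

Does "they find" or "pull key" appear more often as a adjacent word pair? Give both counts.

"they find": 3 occurrences
"pull key": 5 occurrences

"pull key" (5 vs 3)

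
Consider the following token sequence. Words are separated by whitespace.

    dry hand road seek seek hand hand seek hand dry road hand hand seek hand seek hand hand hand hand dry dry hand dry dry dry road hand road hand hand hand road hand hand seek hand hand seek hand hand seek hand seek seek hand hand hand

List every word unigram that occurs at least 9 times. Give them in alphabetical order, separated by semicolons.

hand; seek

Unigram counts meeting the condition (at least 9 times):
  hand: 26
  seek: 10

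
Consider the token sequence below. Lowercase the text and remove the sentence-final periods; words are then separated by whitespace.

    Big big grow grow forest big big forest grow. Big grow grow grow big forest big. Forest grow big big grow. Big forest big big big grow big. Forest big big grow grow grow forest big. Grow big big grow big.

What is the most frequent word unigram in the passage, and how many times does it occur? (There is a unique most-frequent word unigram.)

"big", 20 times

Unigram frequencies (highest first):
  big: 20
  grow: 14
  forest: 7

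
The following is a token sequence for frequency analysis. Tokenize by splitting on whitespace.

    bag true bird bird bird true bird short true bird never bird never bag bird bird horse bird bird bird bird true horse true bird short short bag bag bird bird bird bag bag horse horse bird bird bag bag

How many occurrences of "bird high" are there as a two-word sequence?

0

Scanning the 39 overlapping bigram windows for "bird high":
  (none found)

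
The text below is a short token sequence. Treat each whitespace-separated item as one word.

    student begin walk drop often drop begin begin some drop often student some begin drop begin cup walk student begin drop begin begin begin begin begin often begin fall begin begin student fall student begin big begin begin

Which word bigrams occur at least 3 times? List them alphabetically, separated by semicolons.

begin begin; drop begin; student begin

Bigram counts meeting the condition (at least 3 times):
  begin begin: 7
  drop begin: 3
  student begin: 3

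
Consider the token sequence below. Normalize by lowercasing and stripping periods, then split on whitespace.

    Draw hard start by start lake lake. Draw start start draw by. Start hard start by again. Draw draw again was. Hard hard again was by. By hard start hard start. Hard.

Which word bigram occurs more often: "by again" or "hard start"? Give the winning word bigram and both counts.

"by again": 1 occurrence
"hard start": 4 occurrences

"hard start" (4 vs 1)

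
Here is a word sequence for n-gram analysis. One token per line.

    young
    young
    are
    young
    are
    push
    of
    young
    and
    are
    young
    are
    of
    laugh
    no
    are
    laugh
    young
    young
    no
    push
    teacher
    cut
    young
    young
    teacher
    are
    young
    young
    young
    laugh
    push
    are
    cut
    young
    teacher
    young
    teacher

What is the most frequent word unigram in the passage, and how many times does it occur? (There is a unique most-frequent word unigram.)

Unigram frequencies (highest first):
  young: 14
  are: 7
  teacher: 4
  push: 3
  laugh: 3
  of: 2
  … (3 more, each ≤ 2)

"young", 14 times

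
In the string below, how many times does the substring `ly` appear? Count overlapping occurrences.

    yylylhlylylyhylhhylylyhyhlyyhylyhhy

8

Sliding a length-2 window over the 35 characters (34 positions):
  position 3–4: ly
  position 7–8: ly
  position 9–10: ly
  position 11–12: ly
  position 19–20: ly
  position 21–22: ly
  position 26–27: ly
  position 31–32: ly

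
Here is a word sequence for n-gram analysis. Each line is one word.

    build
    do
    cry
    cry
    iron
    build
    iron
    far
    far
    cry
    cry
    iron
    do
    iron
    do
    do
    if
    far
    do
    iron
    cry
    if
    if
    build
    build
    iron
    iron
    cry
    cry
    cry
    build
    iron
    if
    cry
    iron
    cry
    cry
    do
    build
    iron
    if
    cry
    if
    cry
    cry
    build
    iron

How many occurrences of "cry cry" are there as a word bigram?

Scanning the 46 overlapping bigram windows for "cry cry":
  position 3–4: cry cry
  position 10–11: cry cry
  position 28–29: cry cry
  position 29–30: cry cry
  position 36–37: cry cry
  position 44–45: cry cry

6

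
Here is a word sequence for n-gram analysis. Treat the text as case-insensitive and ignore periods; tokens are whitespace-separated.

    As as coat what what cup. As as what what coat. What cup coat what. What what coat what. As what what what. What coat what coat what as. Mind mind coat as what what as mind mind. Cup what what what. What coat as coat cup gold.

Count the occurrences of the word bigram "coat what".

6

Scanning the 47 overlapping bigram windows for "coat what":
  position 3–4: coat what
  position 11–12: coat what
  position 14–15: coat what
  position 18–19: coat what
  position 25–26: coat what
  position 27–28: coat what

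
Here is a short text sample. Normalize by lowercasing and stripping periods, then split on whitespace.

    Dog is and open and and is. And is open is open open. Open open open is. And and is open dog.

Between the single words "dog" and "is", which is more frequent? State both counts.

"is" (6 vs 2)

"dog": 2 occurrences
"is": 6 occurrences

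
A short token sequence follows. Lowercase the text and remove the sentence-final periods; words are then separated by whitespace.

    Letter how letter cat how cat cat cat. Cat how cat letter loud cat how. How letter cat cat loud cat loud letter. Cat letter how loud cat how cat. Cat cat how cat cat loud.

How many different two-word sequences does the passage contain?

36 tokens → 35 bigram windows in total.
Repeated bigrams (each contributes count−1 duplicates):
  cat cat: 7
  cat how: 5
  how cat: 4
  cat loud: 3
  letter cat: 3
  loud cat: 3
  cat letter: 2
  how letter: 2
  … (1 more repeated)
22 duplicate windows → 35 − 22 = 13 distinct.

13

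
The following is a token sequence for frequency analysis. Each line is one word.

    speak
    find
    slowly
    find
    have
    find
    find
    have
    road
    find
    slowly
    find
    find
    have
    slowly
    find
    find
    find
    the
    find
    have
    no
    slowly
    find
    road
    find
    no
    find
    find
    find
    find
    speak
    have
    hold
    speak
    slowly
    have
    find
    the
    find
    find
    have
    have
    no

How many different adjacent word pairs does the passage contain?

23

44 tokens → 43 bigram windows in total.
Repeated bigrams (each contributes count−1 duplicates):
  find find: 8
  find have: 5
  slowly find: 4
  find slowly: 2
  find the: 2
  have find: 2
  have no: 2
  road find: 2
  … (1 more repeated)
20 duplicate windows → 43 − 20 = 23 distinct.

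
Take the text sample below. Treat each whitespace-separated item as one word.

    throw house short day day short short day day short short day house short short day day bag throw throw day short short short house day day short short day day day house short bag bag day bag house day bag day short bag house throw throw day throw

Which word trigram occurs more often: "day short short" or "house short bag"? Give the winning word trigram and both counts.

"day short short": 4 occurrences
"house short bag": 1 occurrence

"day short short" (4 vs 1)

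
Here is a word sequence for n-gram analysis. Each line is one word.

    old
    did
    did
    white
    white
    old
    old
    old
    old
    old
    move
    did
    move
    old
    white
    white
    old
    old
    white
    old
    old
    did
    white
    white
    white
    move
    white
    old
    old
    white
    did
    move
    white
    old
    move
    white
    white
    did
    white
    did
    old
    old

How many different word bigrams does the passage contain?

42 tokens → 41 bigram windows in total.
Repeated bigrams (each contributes count−1 duplicates):
  old old: 8
  white old: 5
  white white: 5
  did white: 3
  move white: 3
  old white: 3
  white did: 3
  did move: 2
  … (2 more repeated)
26 duplicate windows → 41 − 26 = 15 distinct.

15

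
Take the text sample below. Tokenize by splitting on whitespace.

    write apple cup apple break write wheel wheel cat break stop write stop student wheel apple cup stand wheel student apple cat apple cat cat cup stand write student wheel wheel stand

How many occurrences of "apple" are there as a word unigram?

Scanning the 32 tokens for "apple":
  position 2: apple
  position 4: apple
  position 16: apple
  position 21: apple
  position 23: apple

5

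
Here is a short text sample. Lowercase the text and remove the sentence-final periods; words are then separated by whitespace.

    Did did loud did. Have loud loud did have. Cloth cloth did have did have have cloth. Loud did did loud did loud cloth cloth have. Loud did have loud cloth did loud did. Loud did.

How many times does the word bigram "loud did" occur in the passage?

7

Scanning the 35 overlapping bigram windows for "loud did":
  position 3–4: loud did
  position 7–8: loud did
  position 18–19: loud did
  position 21–22: loud did
  position 27–28: loud did
  position 33–34: loud did
  position 35–36: loud did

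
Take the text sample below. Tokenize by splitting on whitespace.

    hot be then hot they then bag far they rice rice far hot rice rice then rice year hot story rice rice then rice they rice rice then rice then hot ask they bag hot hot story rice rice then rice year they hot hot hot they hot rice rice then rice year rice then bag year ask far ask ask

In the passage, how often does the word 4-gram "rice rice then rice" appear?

5

Scanning the 58 overlapping 4-gram windows for "rice rice then rice":
  position 14–17: rice rice then rice
  position 21–24: rice rice then rice
  position 26–29: rice rice then rice
  position 38–41: rice rice then rice
  position 49–52: rice rice then rice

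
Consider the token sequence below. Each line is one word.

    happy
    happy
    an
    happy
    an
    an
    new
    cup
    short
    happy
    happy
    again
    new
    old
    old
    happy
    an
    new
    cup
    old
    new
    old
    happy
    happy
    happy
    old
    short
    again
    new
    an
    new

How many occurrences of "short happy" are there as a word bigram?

Scanning the 30 overlapping bigram windows for "short happy":
  position 9–10: short happy

1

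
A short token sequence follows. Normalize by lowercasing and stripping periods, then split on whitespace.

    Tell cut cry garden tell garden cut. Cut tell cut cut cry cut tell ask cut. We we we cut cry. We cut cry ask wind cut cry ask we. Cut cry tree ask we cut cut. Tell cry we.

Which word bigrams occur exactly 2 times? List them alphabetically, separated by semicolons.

ask we; cry ask; cry we; tell cut; we we

Bigram counts meeting the condition (exactly 2 times):
  ask we: 2
  cry ask: 2
  cry we: 2
  tell cut: 2
  we we: 2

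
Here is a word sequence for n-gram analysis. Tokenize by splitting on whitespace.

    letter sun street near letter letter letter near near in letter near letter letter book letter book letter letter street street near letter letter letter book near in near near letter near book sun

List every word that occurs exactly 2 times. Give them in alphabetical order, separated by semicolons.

Unigram counts meeting the condition (exactly 2 times):
  in: 2
  sun: 2

in; sun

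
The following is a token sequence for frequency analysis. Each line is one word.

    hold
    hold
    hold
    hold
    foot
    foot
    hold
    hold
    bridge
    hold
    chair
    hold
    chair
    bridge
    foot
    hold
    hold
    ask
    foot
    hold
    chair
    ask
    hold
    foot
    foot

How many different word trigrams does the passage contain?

25 tokens → 23 trigram windows in total.
Repeated trigrams (each contributes count−1 duplicates):
  foot hold hold: 2
  hold foot foot: 2
  hold hold hold: 2
3 duplicate windows → 23 − 3 = 20 distinct.

20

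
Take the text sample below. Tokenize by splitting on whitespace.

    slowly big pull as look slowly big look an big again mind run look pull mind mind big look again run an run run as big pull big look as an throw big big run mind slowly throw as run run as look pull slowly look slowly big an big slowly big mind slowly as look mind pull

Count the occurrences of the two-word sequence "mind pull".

Scanning the 57 overlapping bigram windows for "mind pull":
  position 57–58: mind pull

1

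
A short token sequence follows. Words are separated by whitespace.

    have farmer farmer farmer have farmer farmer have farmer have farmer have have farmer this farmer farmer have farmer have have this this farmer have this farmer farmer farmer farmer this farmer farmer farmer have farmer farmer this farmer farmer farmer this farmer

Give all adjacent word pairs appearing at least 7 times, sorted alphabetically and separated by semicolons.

farmer farmer; farmer have; have farmer

Bigram counts meeting the condition (at least 7 times):
  farmer farmer: 12
  farmer have: 8
  have farmer: 7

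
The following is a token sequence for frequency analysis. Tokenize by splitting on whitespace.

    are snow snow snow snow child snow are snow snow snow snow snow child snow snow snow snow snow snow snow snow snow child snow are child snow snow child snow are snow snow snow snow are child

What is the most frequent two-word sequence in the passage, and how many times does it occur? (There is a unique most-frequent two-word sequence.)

Bigram frequencies (highest first):
  snow snow: 19
  child snow: 5
  snow child: 4
  snow are: 4
  are snow: 3
  are child: 2

"snow snow", 19 times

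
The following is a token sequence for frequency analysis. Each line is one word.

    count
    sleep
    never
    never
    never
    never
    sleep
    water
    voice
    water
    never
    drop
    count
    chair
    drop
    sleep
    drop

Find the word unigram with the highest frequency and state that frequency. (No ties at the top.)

"never", 5 times

Unigram frequencies (highest first):
  never: 5
  sleep: 3
  drop: 3
  count: 2
  water: 2
  voice: 1
  … (1 more, each ≤ 1)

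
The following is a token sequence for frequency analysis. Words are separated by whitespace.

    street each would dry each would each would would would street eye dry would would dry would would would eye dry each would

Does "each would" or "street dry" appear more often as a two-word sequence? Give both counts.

"each would": 4 occurrences
"street dry": 0 occurrences

"each would" (4 vs 0)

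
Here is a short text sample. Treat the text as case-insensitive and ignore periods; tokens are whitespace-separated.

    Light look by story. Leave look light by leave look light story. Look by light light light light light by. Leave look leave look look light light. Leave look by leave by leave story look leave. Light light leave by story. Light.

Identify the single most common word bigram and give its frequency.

Bigram frequencies (highest first):
  light light: 6
  leave look: 5
  by leave: 4
  look by: 3
  look light: 3
  by story: 2
  … (13 more, each ≤ 2)

"light light", 6 times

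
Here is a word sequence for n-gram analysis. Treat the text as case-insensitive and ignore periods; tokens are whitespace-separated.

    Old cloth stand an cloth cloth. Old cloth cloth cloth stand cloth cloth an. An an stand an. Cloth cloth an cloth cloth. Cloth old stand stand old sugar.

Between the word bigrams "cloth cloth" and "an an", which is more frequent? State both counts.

"cloth cloth": 7 occurrences
"an an": 2 occurrences

"cloth cloth" (7 vs 2)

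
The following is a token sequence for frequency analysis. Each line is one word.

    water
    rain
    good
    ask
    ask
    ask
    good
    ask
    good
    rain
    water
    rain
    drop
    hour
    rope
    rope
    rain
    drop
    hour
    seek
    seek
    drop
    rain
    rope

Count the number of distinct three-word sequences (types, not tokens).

21

24 tokens → 22 trigram windows in total.
Repeated trigrams (each contributes count−1 duplicates):
  rain drop hour: 2
1 duplicate windows → 22 − 1 = 21 distinct.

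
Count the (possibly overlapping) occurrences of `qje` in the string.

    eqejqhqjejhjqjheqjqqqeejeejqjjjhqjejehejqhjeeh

2

Sliding a length-3 window over the 46 characters (44 positions):
  position 7–9: qje
  position 33–35: qje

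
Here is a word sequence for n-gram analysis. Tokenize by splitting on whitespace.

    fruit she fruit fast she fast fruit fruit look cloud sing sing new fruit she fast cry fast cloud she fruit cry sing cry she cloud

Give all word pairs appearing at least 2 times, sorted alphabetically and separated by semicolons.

Bigram counts meeting the condition (at least 2 times):
  fruit she: 2
  she fast: 2
  she fruit: 2

fruit she; she fast; she fruit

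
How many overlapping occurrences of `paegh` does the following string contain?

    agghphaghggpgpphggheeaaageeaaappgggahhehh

0

Sliding a length-5 window over the 41 characters (37 positions):
  (no match at any position)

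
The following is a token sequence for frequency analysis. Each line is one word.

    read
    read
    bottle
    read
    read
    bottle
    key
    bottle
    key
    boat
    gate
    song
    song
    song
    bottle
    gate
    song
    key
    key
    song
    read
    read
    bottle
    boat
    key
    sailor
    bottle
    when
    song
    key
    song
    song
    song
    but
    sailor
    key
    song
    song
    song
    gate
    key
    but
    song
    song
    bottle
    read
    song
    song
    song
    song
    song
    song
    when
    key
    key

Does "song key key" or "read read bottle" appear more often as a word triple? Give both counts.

"song key key": 1 occurrence
"read read bottle": 3 occurrences

"read read bottle" (3 vs 1)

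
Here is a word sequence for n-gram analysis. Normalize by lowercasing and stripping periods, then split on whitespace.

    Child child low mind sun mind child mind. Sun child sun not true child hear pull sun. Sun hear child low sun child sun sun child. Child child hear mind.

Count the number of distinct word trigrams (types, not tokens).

27

30 tokens → 28 trigram windows in total.
Repeated trigrams (each contributes count−1 duplicates):
  sun child sun: 2
1 duplicate windows → 28 − 1 = 27 distinct.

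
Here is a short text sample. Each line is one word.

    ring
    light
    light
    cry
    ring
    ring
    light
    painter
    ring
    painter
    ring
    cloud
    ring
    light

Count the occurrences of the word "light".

4

Scanning the 14 tokens for "light":
  position 2: light
  position 3: light
  position 7: light
  position 14: light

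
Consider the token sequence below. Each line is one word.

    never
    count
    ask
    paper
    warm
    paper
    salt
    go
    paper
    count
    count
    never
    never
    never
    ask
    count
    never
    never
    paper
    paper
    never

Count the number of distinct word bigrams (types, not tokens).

21 tokens → 20 bigram windows in total.
Repeated bigrams (each contributes count−1 duplicates):
  never never: 3
  count never: 2
3 duplicate windows → 20 − 3 = 17 distinct.

17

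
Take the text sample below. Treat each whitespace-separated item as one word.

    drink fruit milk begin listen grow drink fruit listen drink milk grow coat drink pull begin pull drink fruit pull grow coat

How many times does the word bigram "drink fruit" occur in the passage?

3

Scanning the 21 overlapping bigram windows for "drink fruit":
  position 1–2: drink fruit
  position 7–8: drink fruit
  position 18–19: drink fruit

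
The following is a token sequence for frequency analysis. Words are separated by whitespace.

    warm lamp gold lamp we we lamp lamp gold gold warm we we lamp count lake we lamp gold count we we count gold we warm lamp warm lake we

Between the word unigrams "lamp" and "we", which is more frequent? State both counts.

"lamp": 7 occurrences
"we": 9 occurrences

"we" (9 vs 7)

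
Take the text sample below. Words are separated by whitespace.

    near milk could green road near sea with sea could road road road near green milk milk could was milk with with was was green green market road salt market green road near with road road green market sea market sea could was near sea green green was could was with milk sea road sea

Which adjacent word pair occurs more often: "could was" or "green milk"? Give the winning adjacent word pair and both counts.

"could was": 3 occurrences
"green milk": 1 occurrence

"could was" (3 vs 1)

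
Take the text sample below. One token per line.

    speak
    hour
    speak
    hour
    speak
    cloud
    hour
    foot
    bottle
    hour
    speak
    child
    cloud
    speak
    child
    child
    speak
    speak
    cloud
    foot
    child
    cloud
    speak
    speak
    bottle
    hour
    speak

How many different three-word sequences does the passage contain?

22

27 tokens → 25 trigram windows in total.
Repeated trigrams (each contributes count−1 duplicates):
  bottle hour speak: 2
  child cloud speak: 2
  speak hour speak: 2
3 duplicate windows → 25 − 3 = 22 distinct.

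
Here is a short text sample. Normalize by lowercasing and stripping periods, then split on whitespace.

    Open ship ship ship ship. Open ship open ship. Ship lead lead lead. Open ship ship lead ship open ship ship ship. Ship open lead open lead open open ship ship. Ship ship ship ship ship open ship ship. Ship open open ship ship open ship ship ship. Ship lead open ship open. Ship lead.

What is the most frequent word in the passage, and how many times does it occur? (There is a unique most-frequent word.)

"ship", 32 times

Unigram frequencies (highest first):
  ship: 32
  open: 15
  lead: 8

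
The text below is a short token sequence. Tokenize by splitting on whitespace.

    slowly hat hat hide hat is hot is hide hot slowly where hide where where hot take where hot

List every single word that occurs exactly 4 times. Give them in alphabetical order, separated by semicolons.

hot; where

Unigram counts meeting the condition (exactly 4 times):
  hot: 4
  where: 4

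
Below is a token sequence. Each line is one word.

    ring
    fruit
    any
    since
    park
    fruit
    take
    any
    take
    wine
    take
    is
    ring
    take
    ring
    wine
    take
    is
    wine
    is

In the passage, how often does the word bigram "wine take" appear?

Scanning the 19 overlapping bigram windows for "wine take":
  position 10–11: wine take
  position 16–17: wine take

2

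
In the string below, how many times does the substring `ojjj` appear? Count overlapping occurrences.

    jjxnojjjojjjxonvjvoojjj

3

Sliding a length-4 window over the 23 characters (20 positions):
  position 5–8: ojjj
  position 9–12: ojjj
  position 20–23: ojjj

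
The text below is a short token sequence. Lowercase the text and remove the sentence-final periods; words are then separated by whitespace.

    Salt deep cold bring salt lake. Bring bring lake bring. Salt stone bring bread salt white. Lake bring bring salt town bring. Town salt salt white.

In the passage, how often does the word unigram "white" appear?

2

Scanning the 26 tokens for "white":
  position 16: white
  position 26: white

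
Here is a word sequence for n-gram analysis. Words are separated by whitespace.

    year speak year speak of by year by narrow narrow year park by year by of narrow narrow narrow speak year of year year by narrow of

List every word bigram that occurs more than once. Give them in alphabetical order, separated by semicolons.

by narrow; by year; narrow narrow; speak year; year by; year speak

Bigram counts meeting the condition (more than once):
  by narrow: 2
  by year: 2
  narrow narrow: 3
  speak year: 2
  year by: 3
  year speak: 2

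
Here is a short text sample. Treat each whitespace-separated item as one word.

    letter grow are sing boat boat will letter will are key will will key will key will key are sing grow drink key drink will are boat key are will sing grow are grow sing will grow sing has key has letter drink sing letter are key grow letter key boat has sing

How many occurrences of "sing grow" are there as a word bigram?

Scanning the 52 overlapping bigram windows for "sing grow":
  position 20–21: sing grow
  position 31–32: sing grow

2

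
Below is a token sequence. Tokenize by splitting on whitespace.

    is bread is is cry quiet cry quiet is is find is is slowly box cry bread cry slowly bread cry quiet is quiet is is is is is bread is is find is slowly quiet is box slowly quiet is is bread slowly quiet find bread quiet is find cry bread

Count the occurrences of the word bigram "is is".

Scanning the 51 overlapping bigram windows for "is is":
  position 3–4: is is
  position 9–10: is is
  position 12–13: is is
  position 25–26: is is
  position 26–27: is is
  position 27–28: is is
  position 28–29: is is
  position 31–32: is is
  position 41–42: is is

9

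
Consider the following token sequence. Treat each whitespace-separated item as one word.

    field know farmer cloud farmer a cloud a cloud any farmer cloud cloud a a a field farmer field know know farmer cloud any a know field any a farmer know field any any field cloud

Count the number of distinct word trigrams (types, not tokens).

36 tokens → 34 trigram windows in total.
Repeated trigrams (each contributes count−1 duplicates):
  know farmer cloud: 2
  know field any: 2
2 duplicate windows → 34 − 2 = 32 distinct.

32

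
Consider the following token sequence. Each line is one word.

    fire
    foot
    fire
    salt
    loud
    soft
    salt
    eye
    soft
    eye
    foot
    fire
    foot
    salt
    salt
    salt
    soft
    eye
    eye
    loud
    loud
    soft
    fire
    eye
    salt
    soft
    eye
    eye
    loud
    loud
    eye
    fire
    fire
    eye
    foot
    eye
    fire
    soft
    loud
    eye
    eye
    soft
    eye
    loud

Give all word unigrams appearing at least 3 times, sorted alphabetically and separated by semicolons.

Unigram counts meeting the condition (at least 3 times):
  eye: 13
  fire: 7
  foot: 4
  loud: 7
  salt: 6
  soft: 7

eye; fire; foot; loud; salt; soft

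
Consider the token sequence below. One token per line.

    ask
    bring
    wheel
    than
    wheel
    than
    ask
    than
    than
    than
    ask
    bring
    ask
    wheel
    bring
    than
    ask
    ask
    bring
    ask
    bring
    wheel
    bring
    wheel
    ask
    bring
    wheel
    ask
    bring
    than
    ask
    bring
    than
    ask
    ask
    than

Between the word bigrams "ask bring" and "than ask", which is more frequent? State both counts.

"ask bring": 7 occurrences
"than ask": 5 occurrences

"ask bring" (7 vs 5)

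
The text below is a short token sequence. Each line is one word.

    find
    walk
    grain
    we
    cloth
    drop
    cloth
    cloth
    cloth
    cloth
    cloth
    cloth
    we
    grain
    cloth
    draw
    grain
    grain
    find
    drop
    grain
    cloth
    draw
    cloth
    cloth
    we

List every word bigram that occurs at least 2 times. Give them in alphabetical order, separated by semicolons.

cloth cloth; cloth draw; cloth we; grain cloth

Bigram counts meeting the condition (at least 2 times):
  cloth cloth: 6
  cloth draw: 2
  cloth we: 2
  grain cloth: 2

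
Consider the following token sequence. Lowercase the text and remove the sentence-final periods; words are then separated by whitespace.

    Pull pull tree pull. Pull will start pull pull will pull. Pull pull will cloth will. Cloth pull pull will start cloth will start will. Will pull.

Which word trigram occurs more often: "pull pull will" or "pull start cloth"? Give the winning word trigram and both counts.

"pull pull will" (4 vs 0)

"pull pull will": 4 occurrences
"pull start cloth": 0 occurrences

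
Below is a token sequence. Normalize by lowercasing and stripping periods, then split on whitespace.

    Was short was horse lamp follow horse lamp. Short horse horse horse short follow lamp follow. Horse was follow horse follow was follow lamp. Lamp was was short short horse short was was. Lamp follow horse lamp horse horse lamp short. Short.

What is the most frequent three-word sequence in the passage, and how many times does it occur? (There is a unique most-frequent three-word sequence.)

"lamp follow horse", 3 times

Trigram frequencies (highest first):
  lamp follow horse: 3
  follow horse lamp: 2
  horse lamp short: 2
  was short was: 1
  short was horse: 1
  was horse lamp: 1
  … (30 more, each ≤ 1)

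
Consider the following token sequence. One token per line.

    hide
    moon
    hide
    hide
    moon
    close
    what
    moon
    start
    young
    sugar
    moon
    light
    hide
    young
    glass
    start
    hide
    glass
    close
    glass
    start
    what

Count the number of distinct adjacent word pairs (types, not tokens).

23 tokens → 22 bigram windows in total.
Repeated bigrams (each contributes count−1 duplicates):
  glass start: 2
  hide moon: 2
2 duplicate windows → 22 − 2 = 20 distinct.

20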